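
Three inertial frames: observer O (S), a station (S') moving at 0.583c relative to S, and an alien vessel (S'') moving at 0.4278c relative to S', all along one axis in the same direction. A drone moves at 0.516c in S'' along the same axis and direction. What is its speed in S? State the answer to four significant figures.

0.9348c

First combine the drone and alien vessel (S''→S'): u₁ = (0.516 + 0.4278)/(1 + 0.516×0.4278) = 0.9438/1.2207448 = 0.77313.
Then combine with the station (S'→S): u = (0.77313 + 0.583)/(1 + 0.77313×0.583) = 1.35613/1.45073479 = 0.93479.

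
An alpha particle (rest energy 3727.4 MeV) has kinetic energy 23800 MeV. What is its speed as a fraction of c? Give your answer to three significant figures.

0.991c

γ = 1 + K/(mc²) = 1 + 23800/3727.4 = 7.3851.
β = √(1 − 1/γ²) = √(1 − 0.0183353) = √0.9816647 = 0.991.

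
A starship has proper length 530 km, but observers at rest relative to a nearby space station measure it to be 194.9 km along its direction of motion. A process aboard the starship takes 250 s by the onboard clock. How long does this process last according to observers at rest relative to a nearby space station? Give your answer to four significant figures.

γ = L₀/L = 530/194.9 = 2.71934.
The same γ dilates the second interval: 2.71934 × 250 s = 679.8 s.

679.8 s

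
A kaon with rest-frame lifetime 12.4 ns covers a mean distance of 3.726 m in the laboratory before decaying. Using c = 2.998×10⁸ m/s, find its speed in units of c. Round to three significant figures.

Let x = d/(cτ) = 3.726 m / (2.998×10⁸ m/s × 1.240×10^-8 s) = 1.0023. Since d = βγcτ, x = βγ = β/√(1−β²).
Solving: β² = x²/(1+x²) = 1.00461/2.00461 = 0.50115, so β = 0.708.

0.708c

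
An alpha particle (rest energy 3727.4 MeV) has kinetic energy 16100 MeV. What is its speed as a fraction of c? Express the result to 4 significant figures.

K = (γ−1)mc², so γ = 1 + 16100/3727.4 = 5.3194.
Then v/c = √(1 − γ⁻²) = √(1 − 0.0353407) = √0.9646593 = 0.9822.

0.9822c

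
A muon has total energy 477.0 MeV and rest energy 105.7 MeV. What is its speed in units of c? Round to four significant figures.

γ = E/(mc²) = 477.0/105.7 = 4.5128.
β = √(1 − 1/γ²) = √(1 − 0.049103) = √0.950897 = 0.9751.

0.9751c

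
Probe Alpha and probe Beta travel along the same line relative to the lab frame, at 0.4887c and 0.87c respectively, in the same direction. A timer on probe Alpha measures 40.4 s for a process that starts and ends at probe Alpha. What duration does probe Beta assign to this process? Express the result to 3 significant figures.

Transform probe Alpha's velocity into probe Beta's frame: (0.4887 − 0.87)/(1 − 0.4887·0.87) = −0.3813/0.574831, so the relative speed is 0.66333c.
At |u| = 0.66333c, γ = (1 − 0.440007)^(−1/2) = 1.3363.
The clock on probe Alpha records proper time, so probe Beta measures Δt = γΔτ = 1.3363 × 40.4 = 54.0 s.

54.0 s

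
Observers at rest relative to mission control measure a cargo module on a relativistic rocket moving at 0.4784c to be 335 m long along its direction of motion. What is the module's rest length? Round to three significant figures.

381 m

β² = 0.22886656, so γ = 1/√0.77113344 = 1.1388.
Proper length: L₀ = γ·L = 1.1388 × 335 = 381 m.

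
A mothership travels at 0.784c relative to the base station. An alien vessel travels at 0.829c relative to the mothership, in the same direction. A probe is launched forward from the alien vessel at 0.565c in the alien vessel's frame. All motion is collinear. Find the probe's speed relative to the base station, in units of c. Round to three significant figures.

0.994c

Apply u = (u'+v)/(1+u'v) twice. Probe in the mothership frame: (0.565+0.829)/(1+0.565·0.829) = 1.394/1.468385 = 0.94934c.
That velocity, transformed to the rest frame of the base station: (0.94934+0.784)/(1+0.94934·0.784) = 1.73334/1.74428256 = 0.99373c.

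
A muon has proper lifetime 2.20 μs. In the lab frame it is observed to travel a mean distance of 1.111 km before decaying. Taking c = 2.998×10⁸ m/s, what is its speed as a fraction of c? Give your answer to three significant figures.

Lab distance = (lab lifetime)·v = γτ·βc, so βγ = d/(cτ) = 1111/(2.998×10⁸ × 2.200×10^-6) = 1.6845.
With βγ = 1.6845: γ² = 1 + (βγ)² = 3.83754, and β = (βγ)/γ = 1.6845/1.95896 = 0.860.

0.860c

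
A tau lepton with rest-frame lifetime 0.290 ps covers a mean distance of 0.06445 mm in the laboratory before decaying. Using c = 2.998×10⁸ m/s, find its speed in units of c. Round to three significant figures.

0.596c

d = βγcτ ⇒ βγ = d/(cτ) = 6.445×10^-5 m / (8.6942×10^-5 m) = 0.7413.
β = (βγ)/√(1+(βγ)²) = 0.7413/√1.549526 = 0.596.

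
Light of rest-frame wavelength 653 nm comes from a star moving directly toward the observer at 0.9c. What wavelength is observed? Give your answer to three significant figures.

Relativistic Doppler for wavelength: λ_obs = λ_src · √((1−β)/(1+β)).
With β = 0.9: factor = √(0.1/1.9) = 0.22942.
λ_obs = 653 × 0.22942 = 150 nm.

150 nm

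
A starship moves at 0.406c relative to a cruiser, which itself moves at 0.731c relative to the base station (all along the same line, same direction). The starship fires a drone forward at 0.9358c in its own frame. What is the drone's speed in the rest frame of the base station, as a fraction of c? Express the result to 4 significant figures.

0.9957c

Compose velocities in two stages. Stage 1 (into S'): u₁ = (0.9358+0.406)/(1+0.9358×0.406) = 0.97236.
Stage 2 (into S): u = (0.97236+0.731)/(1+0.97236×0.731) = 0.99565, so the speed is 0.9957c.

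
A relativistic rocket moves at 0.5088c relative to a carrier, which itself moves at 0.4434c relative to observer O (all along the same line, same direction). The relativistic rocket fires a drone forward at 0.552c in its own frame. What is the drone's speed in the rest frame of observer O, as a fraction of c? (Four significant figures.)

0.9301c

Compose velocities in two stages. Stage 1 (into S'): u₁ = (0.552+0.5088)/(1+0.552×0.5088) = 0.8282.
Stage 2 (into S): u = (0.8282+0.4434)/(1+0.8282×0.4434) = 0.93006, so the speed is 0.9301c.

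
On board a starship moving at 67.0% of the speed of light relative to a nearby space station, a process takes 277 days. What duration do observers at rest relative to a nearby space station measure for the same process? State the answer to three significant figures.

Lorentz factor: γ = (1 − 0.4489)^(−1/2) = 1.3471.
Time dilation: Δt = γ·Δτ = 1.3471 × 277 = 373 days.

373 days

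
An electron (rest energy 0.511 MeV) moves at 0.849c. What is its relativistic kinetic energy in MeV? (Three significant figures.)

With β = 0.849, γ = 1/√(1 − 0.849²) = 1/√0.279199 = 1.89253.
Kinetic energy: K = (γ − 1)mc² = (1.89253 − 1) × 0.511 MeV = 0.89253 × 0.511 = 0.456 MeV.

0.456 MeV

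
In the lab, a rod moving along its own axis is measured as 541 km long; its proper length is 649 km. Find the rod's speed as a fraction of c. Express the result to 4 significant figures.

0.5524c

Length contraction gives γ = L₀/L = 649/541 = 1.1996.
β = √(1 − 1/γ²) = √0.305092 = 0.5524.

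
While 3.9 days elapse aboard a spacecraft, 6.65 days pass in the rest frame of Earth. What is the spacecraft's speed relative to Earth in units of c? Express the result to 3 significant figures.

0.810c

γ = Δt/Δτ = 6.65/3.9 = 1.7051.
β = √(1 − 1/γ²) = √(1 − 0.343954) = √0.656046 = 0.810.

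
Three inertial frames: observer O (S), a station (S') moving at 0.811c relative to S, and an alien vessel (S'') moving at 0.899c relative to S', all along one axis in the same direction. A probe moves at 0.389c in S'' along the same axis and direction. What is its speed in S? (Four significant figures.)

0.9951c

Compose velocities in two stages. Stage 1 (into S'): u₁ = (0.389+0.899)/(1+0.389×0.899) = 0.95428.
Stage 2 (into S): u = (0.95428+0.811)/(1+0.95428×0.811) = 0.99513, so the speed is 0.9951c.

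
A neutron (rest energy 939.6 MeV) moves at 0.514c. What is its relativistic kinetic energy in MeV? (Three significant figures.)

With β = 0.514, γ = 1/√(1 − 0.514²) = 1/√0.735804 = 1.16579.
Kinetic energy: K = (γ − 1)mc² = (1.16579 − 1) × 939.6 MeV = 0.16579 × 939.6 = 156 MeV.

156 MeV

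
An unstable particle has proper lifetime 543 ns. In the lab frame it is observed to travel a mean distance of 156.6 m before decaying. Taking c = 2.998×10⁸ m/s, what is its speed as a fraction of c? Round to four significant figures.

0.6933c

Let x = d/(cτ) = 156.6 m / (2.998×10⁸ m/s × 5.430×10^-7 s) = 0.96197. Since d = βγcτ, x = βγ = β/√(1−β²).
Solving: β² = x²/(1+x²) = 0.925386/1.925386 = 0.480624, so β = 0.6933.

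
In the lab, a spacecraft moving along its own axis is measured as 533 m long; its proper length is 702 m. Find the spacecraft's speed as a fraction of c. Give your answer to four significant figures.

Length contraction gives γ = L₀/L = 702/533 = 1.3171.
β = √(1 − 1/γ²) = √0.423549 = 0.6508.

0.6508c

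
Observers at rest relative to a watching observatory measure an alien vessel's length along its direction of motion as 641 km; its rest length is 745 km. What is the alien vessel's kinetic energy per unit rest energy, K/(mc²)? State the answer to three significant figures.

0.162

From L = L₀/γ: γ = 745/641 = 1.16225.
Since K = (γ−1)mc², K/(mc²) = 1.16225 − 1 = 0.162.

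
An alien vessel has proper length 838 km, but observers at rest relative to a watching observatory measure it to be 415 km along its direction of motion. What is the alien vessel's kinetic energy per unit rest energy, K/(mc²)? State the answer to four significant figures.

γ = L₀/L = 838/415 = 2.01928.
K/(mc²) = γ − 1 = 2.01928 − 1 = 1.019.

1.019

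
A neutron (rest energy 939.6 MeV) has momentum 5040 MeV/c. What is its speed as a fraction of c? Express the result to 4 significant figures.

pc/(mc²) = 5040/939.6 = 5.364 = βγ = β/√(1−β²).
So β² = x²/(1 + x²) with x = 5.364: x² = 28.7725, β² = 28.7725/29.7725 = 0.966412, β = 0.9831.

0.9831c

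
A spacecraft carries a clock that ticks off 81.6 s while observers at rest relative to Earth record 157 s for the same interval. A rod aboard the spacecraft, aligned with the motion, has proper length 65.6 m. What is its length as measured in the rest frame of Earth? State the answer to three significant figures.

γ = Δt/Δτ = 157/81.6 = 1.92402.
The rod contracts by the same γ: 65.6 m / 1.92402 = 34.1 m.

34.1 m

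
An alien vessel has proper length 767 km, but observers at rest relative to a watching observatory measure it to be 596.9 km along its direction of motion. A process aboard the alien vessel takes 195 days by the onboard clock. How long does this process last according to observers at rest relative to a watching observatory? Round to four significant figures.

250.6 days

Length contraction gives γ = L₀/L = 767/596.9 = 1.28497.
The same γ dilates the second interval: 1.28497 × 195 days = 250.6 days.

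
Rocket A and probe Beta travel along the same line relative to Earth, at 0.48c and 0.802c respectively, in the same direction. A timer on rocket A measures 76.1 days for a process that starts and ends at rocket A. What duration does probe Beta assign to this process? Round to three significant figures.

89.3 days

The velocity of rocket A relative to probe Beta is (0.48 − 0.802)c / (1 − 0.48×0.802) = −0.52354c; relative speed 0.52354c.
At |u| = 0.52354c, γ = (1 − 0.274094)^(−1/2) = 1.1737.
Rocket A's interval is proper; time dilation gives Δt_B = γΔτ = 1.1737 × 76.1 days = 89.3 days.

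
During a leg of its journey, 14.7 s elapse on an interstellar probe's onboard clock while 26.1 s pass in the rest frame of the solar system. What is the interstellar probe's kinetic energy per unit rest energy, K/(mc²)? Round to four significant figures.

From Δt = γΔτ: γ = 26.1/14.7 = 1.77551.
Since K = (γ−1)mc², K/(mc²) = 1.77551 − 1 = 0.7755.

0.7755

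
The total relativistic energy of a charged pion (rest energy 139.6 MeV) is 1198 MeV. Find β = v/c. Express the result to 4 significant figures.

0.9932

Total energy E = γmc² gives γ = 1198/139.6 = 8.5817.
Hence β = √(1 − 1/γ²) = √(1 − 0.0135785) = √0.9864215 = 0.9932.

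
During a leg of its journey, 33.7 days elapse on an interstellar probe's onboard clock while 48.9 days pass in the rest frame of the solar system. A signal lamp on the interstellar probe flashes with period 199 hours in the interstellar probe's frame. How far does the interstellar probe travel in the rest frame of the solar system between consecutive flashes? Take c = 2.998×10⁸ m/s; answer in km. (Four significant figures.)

The time-dilation ratio gives γ = 48.9/33.7 = 1.45104.
β = √(1 − 1/γ²) = 0.72461. Lab-frame period = γτ = 1.45104×199 hours = 288.76 hours. Distance = βc × γτ = 0.72461 × 2.998×10⁸ m/s × 1039536 s = 2.2583×10^14 m = 2.258×10^11 km.

2.258×10^11 km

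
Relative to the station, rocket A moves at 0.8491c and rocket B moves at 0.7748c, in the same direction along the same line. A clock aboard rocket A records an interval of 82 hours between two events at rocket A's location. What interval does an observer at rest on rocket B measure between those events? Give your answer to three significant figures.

Speed of rocket A in rocket B's frame: u = (v_A − v_B)/(1 − v_A v_B/c²) = (0.8491 − 0.7748)/(1 − 0.8491×0.7748) = 0.0743/0.34211732 = 0.21718; |u| = 0.21718c.
γ for this relative speed: γ = 1/√(1 − 0.0471672) = 1.0245.
Rocket A's interval is proper; time dilation gives Δt_B = γΔτ = 1.0245 × 82 hours = 84.0 hours.

84.0 hours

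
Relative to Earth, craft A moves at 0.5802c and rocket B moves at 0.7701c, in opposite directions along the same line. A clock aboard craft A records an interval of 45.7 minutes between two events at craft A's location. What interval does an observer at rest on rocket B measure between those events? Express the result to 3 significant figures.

127 minutes

Speed of craft A in rocket B's frame: u = (v_A + v_B)/(1 + v_A v_B/c²) = (0.5802 + 0.7701)/(1 + 0.5802×0.7701) = 1.3503/1.44681202 = 0.93329; |u| = 0.93329c.
γ for this relative speed: γ = 1/√(1 − 0.87103) = 2.7846.
The clock on craft A records proper time, so rocket B measures Δt = γΔτ = 2.7846 × 45.7 = 127 minutes.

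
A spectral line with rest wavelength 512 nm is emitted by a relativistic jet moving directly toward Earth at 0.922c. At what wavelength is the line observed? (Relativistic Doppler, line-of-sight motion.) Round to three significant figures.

Relativistic Doppler for wavelength: λ_obs = λ_src · √((1−β)/(1+β)).
With β = 0.922: factor = √(0.078/1.922) = 0.20145.
λ_obs = 512 × 0.20145 = 103 nm.

103 nm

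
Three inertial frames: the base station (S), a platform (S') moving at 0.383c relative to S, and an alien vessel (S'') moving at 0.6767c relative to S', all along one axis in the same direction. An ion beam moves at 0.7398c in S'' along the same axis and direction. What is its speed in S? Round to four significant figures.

First combine the ion beam and alien vessel (S''→S'): u₁ = (0.7398 + 0.6767)/(1 + 0.7398×0.6767) = 1.4165/1.50062266 = 0.94394.
Then combine with the platform (S'→S): u = (0.94394 + 0.383)/(1 + 0.94394×0.383) = 1.32694/1.36152902 = 0.9746.

0.9746c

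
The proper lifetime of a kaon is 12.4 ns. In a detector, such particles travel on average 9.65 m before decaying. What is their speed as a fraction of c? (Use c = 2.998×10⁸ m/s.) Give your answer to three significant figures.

d = βγcτ ⇒ βγ = d/(cτ) = 9.650 m / (3.71752 m) = 2.5958.
β = (βγ)/√(1+(βγ)²) = 2.5958/√7.73818 = 0.933.

0.933c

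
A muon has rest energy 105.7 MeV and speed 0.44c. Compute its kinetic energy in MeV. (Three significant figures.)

With β = 0.44, γ = 1/√(1 − 0.44²) = 1/√0.8064 = 1.11359.
Kinetic energy: K = (γ − 1)mc² = (1.11359 − 1) × 105.7 MeV = 0.11359 × 105.7 = 12.0 MeV.

12.0 MeV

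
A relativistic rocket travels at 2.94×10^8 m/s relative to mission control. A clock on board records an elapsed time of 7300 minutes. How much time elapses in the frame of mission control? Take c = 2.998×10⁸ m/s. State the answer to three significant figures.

37300 minutes

β = v/c = (2.94×10^8 m/s)/(2.998×10⁸ m/s) = 0.980654.
γ = 1/√(1 − β²) = 1/√(1 − 0.9616823) = 1/√0.03831773 = 1/0.195749 = 5.1086.
Time dilation: Δt = γ·Δτ = 5.1086 × 7300 = 37300 minutes.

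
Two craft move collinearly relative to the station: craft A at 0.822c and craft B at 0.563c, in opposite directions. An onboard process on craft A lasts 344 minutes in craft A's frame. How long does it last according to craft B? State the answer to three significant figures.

Speed of craft A in craft B's frame: u = (v_A + v_B)/(1 + v_A v_B/c²) = (0.822 + 0.563)/(1 + 0.822×0.563) = 1.385/1.462786 = 0.94682; |u| = 0.94682c.
γ for this relative speed: γ = 1/√(1 − 0.896468) = 3.1079.
Craft A's interval is proper; time dilation gives Δt_B = γΔτ = 3.1079 × 344 minutes = 1070 minutes.

1070 minutes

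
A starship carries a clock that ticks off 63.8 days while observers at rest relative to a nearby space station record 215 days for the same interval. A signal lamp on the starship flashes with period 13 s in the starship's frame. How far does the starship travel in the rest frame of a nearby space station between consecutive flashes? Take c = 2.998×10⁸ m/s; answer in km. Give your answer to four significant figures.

1.254×10^7 km

The time-dilation ratio gives γ = 215/63.8 = 3.36991.
β = √(1 − 1/γ²) = 0.95496. Lab-frame period = γτ = 3.36991×13 s = 43.809 s. Distance = βc × γτ = 0.95496 × 2.998×10⁸ m/s × 43.809 s = 1.2542×10^10 m = 1.254×10^7 km.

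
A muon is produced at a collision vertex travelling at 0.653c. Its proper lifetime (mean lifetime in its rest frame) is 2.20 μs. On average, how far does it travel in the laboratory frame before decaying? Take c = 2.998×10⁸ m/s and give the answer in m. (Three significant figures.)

569 m

With β = 0.653, γ = 1/√(1 − 0.653²) = 1/√0.573591 = 1.3204.
Lab-frame lifetime: Δt = γτ = 1.3204 × 2.20 μs = 2.9049 μs.
Distance: d = vΔt = 0.653 × 2.998×10⁸ m/s × 2.9049×10^-6 s = 569 m.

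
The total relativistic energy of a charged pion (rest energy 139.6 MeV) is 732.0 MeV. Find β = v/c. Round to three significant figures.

0.982

Total energy E = γmc² gives γ = 732.0/139.6 = 5.2436.
Hence β = √(1 − 1/γ²) = √(1 − 0.0363698) = √0.9636302 = 0.982.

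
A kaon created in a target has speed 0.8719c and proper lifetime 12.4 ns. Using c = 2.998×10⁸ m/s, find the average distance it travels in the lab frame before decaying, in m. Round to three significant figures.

γ = 1/√(1 − β²) = 1/√(1 − 0.76020961) = 1/√0.23979039 = 1/0.489684 = 2.0421.
Lab-frame lifetime: Δt = γτ = 2.0421 × 12.4 ns = 25.322 ns.
Distance: d = vΔt = 0.8719 × 2.998×10⁸ m/s × 2.5322×10^-8 s = 6.62 m.

6.62 m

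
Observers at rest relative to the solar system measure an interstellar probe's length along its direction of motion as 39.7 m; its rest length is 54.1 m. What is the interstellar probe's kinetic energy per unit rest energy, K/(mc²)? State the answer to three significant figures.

Length contraction gives γ = L₀/L = 54.1/39.7 = 1.36272.
K/(mc²) = γ − 1 = 1.36272 − 1 = 0.363.

0.363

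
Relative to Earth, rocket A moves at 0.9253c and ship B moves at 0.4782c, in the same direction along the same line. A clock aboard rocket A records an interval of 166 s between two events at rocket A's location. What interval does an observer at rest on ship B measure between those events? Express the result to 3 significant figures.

278 s

Transform rocket A's velocity into ship B's frame: (0.9253 − 0.4782)/(1 − 0.9253·0.4782) = 0.4471/0.55752154, so the relative speed is 0.80194c.
γ for this relative speed: γ = 1/√(1 − 0.643108) = 1.6739.
The clock on rocket A records proper time, so ship B measures Δt = γΔτ = 1.6739 × 166 = 278 s.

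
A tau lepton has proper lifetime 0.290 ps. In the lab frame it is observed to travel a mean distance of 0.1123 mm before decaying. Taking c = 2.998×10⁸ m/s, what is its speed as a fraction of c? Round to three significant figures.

Let x = d/(cτ) = 1.123×10^-4 m / (2.998×10⁸ m/s × 2.900×10^-13 s) = 1.2917. Since d = βγcτ, x = βγ = β/√(1−β²).
Solving: β² = x²/(1+x²) = 1.66849/2.66849 = 0.625256, so β = 0.791.

0.791c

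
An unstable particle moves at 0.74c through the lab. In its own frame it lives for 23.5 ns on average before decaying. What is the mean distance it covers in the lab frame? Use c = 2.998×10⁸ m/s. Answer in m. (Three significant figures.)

With β = 0.74, γ = 1/√(1 − 0.74²) = 1/√0.4524 = 1.4868.
Lab-frame lifetime: Δt = γτ = 1.4868 × 23.5 ns = 34.94 ns.
Distance: d = vΔt = 0.74 × 2.998×10⁸ m/s × 3.4940×10^-8 s = 7.75 m.

7.75 m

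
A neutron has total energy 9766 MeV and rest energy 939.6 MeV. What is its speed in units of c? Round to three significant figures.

0.995c

γ = E/(mc²) = 9766/939.6 = 10.394.
β = √(1 − 1/γ²) = √(1 − 0.00925624) = √0.99074376 = 0.995.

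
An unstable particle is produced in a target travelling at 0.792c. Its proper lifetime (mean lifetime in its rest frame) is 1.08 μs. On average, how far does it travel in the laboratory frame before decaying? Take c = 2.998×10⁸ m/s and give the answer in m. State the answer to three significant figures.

420 m

With β = 0.792, γ = 1/√(1 − 0.792²) = 1/√0.372736 = 1.6379.
Lab-frame lifetime: Δt = γτ = 1.6379 × 1.08 μs = 1.7689 μs.
Distance: d = vΔt = 0.792 × 2.998×10⁸ m/s × 1.7689×10^-6 s = 420 m.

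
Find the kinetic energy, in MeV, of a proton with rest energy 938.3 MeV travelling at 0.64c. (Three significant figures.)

283 MeV

With β = 0.64, γ = 1/√(1 − 0.64²) = 1/√0.5904 = 1.30145.
Kinetic energy: K = (γ − 1)mc² = (1.30145 − 1) × 938.3 MeV = 0.30145 × 938.3 = 283 MeV.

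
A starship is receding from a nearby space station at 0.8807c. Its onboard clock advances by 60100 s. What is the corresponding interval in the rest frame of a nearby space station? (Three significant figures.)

With β = 0.8807, γ = 1/√(1 − 0.8807²) = 1/√0.22436751 = 2.1112.
The onboard clock measures proper time, so the interval in the rest frame of a nearby space station is dilated: Δt = γ·Δτ = 2.1112 × 60100 s = 1.27×10^5 s.

1.27×10^5 s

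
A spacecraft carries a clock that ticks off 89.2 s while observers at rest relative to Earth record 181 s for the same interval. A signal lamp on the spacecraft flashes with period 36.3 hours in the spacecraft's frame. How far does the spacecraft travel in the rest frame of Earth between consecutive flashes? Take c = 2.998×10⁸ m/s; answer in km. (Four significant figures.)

γ = Δt/Δτ = 181/89.2 = 2.02915.
β = √(1 − 1/γ²) = 0.87013. Lab-frame period = γτ = 2.02915×36.3 hours = 73.658 hours. Distance = βc × γτ = 0.87013 × 2.998×10⁸ m/s × 265168.8 s = 6.9173×10^13 m = 6.917×10^10 km.

6.917×10^10 km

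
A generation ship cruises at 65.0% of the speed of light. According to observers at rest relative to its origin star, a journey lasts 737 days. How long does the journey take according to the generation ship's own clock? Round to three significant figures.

Lorentz factor: γ = (1 − 0.4225)^(−1/2) = 1.3159.
The generation ship's clock runs slow as seen from its origin star, so Δτ = Δt/γ = 737/1.3159 = 560 days.

560 days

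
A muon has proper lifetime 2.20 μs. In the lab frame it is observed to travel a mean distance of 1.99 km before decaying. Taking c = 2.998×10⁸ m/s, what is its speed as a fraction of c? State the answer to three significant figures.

Let x = d/(cτ) = 1990 m / (2.998×10⁸ m/s × 2.200×10^-6 s) = 3.0172. Since d = βγcτ, x = βγ = β/√(1−β²).
Solving: β² = x²/(1+x²) = 9.1035/10.1035 = 0.901024, so β = 0.949.

0.949c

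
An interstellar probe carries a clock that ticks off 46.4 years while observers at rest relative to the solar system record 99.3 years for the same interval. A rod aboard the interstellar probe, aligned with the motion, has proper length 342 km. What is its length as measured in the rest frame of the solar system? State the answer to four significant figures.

159.8 km

The time-dilation ratio gives γ = 99.3/46.4 = 2.14009.
The rod contracts by the same γ: 342 km / 2.14009 = 159.8 km.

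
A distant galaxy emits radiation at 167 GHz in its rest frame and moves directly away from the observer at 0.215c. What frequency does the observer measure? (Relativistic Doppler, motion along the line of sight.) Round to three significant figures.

134 GHz

Relativistic Doppler (source moving away): f_obs = f_src · √((1−β)/(1+β)).
With β = 0.215: factor = √(0.785/1.215) = 0.8038.
f_obs = 167 × 0.8038 = 134 GHz.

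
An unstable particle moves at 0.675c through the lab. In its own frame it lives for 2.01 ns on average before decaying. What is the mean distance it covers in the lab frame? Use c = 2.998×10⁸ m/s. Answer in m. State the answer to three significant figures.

0.551 m

γ = 1/√(1 − β²) = 1/√(1 − 0.455625) = 1/√0.544375 = 1/0.737818 = 1.3553.
Lab-frame lifetime: Δt = γτ = 1.3553 × 2.01 ns = 2.7242 ns.
Distance: d = vΔt = 0.675 × 2.998×10⁸ m/s × 2.7242×10^-9 s = 0.551 m.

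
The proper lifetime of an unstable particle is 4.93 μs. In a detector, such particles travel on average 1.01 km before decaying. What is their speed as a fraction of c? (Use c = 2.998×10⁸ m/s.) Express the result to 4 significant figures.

0.5642c

Let x = d/(cτ) = 1010 m / (2.998×10⁸ m/s × 4.930×10^-6 s) = 0.68335. Since d = βγcτ, x = βγ = β/√(1−β²).
Solving: β² = x²/(1+x²) = 0.466967/1.466967 = 0.318321, so β = 0.5642.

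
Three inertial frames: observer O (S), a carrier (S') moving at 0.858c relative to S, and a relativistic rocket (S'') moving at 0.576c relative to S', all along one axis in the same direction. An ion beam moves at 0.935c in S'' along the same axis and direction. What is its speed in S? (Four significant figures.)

Compose velocities in two stages. Stage 1 (into S'): u₁ = (0.935+0.576)/(1+0.935×0.576) = 0.98209.
Stage 2 (into S): u = (0.98209+0.858)/(1+0.98209×0.858) = 0.99862, so the speed is 0.9986c.

0.9986c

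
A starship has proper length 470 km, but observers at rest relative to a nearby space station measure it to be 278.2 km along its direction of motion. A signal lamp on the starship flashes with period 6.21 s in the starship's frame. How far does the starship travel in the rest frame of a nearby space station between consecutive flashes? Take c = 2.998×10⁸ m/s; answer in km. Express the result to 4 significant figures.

From L = L₀/γ: γ = 470/278.2 = 1.68943.
β = √(1 − 1/γ²) = 0.806. Lab-frame period = γτ = 1.68943×6.21 s = 10.491 s. Distance = βc × γτ = 0.806 × 2.998×10⁸ m/s × 10.491 s = 2.5350×10^9 m = 2.535×10^6 km.

2.535×10^6 km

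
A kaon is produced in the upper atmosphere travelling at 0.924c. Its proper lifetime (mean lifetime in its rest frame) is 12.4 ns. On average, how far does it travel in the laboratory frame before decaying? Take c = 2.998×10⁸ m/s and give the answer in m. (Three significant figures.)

8.98 m

Lorentz factor: γ = (1 − 0.853776)^(−1/2) = 2.6151.
Lab-frame lifetime: Δt = γτ = 2.6151 × 12.4 ns = 32.427 ns.
Distance: d = vΔt = 0.924 × 2.998×10⁸ m/s × 3.2427×10^-8 s = 8.98 m.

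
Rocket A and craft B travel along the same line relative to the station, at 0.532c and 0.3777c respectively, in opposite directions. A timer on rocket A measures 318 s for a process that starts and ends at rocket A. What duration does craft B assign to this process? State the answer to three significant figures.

487 s

Transform rocket A's velocity into craft B's frame: (0.532 + 0.3777)/(1 + 0.532·0.3777) = 0.9097/1.2009364, so the relative speed is 0.75749c.
At |u| = 0.75749c, γ = (1 − 0.573791)^(−1/2) = 1.5318.
Rocket A's interval is proper; time dilation gives Δt_B = γΔτ = 1.5318 × 318 s = 487 s.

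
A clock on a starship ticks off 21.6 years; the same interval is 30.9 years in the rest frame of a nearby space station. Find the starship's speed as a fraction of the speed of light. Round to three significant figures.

γ = Δt/Δτ = 30.9/21.6 = 1.4306.
β = √(1 − 1/γ²) = √(1 − 0.488611) = √0.511389 = 0.715.

0.715c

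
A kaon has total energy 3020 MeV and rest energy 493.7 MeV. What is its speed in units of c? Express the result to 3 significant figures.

Total energy E = γmc² gives γ = 3020/493.7 = 6.1171.
Hence β = √(1 − 1/γ²) = √(1 − 0.0267245) = √0.9732755 = 0.987.

0.987c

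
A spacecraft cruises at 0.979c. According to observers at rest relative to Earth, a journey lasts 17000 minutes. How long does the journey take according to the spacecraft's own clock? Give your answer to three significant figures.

3470 minutes

β² = 0.958441, so γ = 1/√0.041559 = 4.9053.
The spacecraft's clock runs slow as seen from Earth, so Δτ = Δt/γ = 17000/4.9053 = 3470 minutes.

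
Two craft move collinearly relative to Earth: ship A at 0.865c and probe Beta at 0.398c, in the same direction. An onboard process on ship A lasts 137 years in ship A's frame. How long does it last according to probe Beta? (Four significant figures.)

195.2 years

Transform ship A's velocity into probe Beta's frame: (0.865 − 0.398)/(1 − 0.865·0.398) = 0.467/0.65573, so the relative speed is 0.71218c.
At |u| = 0.71218c, γ = (1 − 0.5072)^(−1/2) = 1.4245.
Ship A's interval is proper; time dilation gives Δt_B = γΔτ = 1.4245 × 137 years = 195.2 years.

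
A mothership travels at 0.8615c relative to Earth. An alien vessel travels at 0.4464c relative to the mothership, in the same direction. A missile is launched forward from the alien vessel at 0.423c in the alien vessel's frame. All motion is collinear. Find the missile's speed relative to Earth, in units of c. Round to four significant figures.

0.9772c

First combine the missile and alien vessel (S''→S'): u₁ = (0.423 + 0.4464)/(1 + 0.423×0.4464) = 0.8694/1.1888272 = 0.73131.
Then combine with the mothership (S'→S): u = (0.73131 + 0.8615)/(1 + 0.73131×0.8615) = 1.59281/1.630023565 = 0.97717.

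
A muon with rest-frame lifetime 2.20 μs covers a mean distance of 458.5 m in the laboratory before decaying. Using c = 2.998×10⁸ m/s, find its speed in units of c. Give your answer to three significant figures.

0.571c

Lab distance = (lab lifetime)·v = γτ·βc, so βγ = d/(cτ) = 458.5/(2.998×10⁸ × 2.200×10^-6) = 0.69516.
With βγ = 0.69516: γ² = 1 + (βγ)² = 1.483247, and β = (βγ)/γ = 0.69516/1.21789 = 0.571.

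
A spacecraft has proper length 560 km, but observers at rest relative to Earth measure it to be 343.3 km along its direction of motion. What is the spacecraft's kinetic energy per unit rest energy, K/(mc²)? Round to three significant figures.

Length contraction gives γ = L₀/L = 560/343.3 = 1.63123.
K/(mc²) = γ − 1 = 1.63123 − 1 = 0.631.

0.631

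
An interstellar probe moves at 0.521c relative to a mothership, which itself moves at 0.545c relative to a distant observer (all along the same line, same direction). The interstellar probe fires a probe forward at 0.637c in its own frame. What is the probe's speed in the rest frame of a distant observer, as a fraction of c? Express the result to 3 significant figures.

Compose velocities in two stages. Stage 1 (into S'): u₁ = (0.637+0.521)/(1+0.637×0.521) = 0.86945.
Stage 2 (into S): u = (0.86945+0.545)/(1+0.86945×0.545) = 0.9597, so the speed is 0.960c.

0.960c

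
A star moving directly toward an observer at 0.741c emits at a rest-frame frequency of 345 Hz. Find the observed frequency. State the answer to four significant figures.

Relativistic Doppler (source moving toward): f_obs = f_src · √((1+β)/(1−β)).
With β = 0.741: factor = √(1.741/0.259) = 2.5927.
f_obs = 345 × 2.5927 = 894.5 Hz.

894.5 Hz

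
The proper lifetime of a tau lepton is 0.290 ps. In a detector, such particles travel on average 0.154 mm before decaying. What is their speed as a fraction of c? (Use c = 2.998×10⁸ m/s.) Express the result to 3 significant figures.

0.871c

d = βγcτ ⇒ βγ = d/(cτ) = 1.540×10^-4 m / (8.6942×10^-5 m) = 1.7713.
β = (βγ)/√(1+(βγ)²) = 1.7713/√4.1375 = 0.871.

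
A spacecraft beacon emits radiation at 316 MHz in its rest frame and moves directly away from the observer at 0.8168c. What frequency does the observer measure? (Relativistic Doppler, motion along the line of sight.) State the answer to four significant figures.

100.3 MHz

Relativistic Doppler (source moving away): f_obs = f_src · √((1−β)/(1+β)).
With β = 0.8168: factor = √(0.1832/1.8168) = 0.31755.
f_obs = 316 × 0.31755 = 100.3 MHz.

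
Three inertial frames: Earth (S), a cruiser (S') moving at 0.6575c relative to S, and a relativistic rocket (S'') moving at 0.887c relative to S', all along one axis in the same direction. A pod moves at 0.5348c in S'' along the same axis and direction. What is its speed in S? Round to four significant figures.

0.9925c

Compose velocities in two stages. Stage 1 (into S'): u₁ = (0.5348+0.887)/(1+0.5348×0.887) = 0.96435.
Stage 2 (into S): u = (0.96435+0.6575)/(1+0.96435×0.6575) = 0.99253, so the speed is 0.9925c.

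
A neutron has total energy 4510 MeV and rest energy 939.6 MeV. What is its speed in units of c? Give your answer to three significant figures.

0.978c

γ = E/(mc²) = 4510/939.6 = 4.7999.
β = √(1 − 1/γ²) = √(1 − 0.0434046) = √0.9565954 = 0.978.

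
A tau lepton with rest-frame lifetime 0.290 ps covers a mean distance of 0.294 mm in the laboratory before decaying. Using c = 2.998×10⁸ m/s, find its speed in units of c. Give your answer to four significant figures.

Lab distance = (lab lifetime)·v = γτ·βc, so βγ = d/(cτ) = 2.940×10^-4/(2.998×10⁸ × 2.900×10^-13) = 3.3816.
With βγ = 3.3816: γ² = 1 + (βγ)² = 12.4352, and β = (βγ)/γ = 3.3816/3.52636 = 0.9589.

0.9589c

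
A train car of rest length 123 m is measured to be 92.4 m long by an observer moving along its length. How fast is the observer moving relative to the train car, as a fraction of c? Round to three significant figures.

0.660c

Length contraction gives γ = L₀/L = 123/92.4 = 1.3312.
β = √(1 − 1/γ²) = √0.435696 = 0.660.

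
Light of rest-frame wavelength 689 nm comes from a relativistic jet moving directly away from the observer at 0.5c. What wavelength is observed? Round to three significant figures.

Relativistic Doppler for wavelength: λ_obs = λ_src · √((1+β)/(1−β)).
With β = 0.5: factor = √(1.5/0.5) = 1.7321.
λ_obs = 689 × 1.7321 = 1190 nm.

1190 nm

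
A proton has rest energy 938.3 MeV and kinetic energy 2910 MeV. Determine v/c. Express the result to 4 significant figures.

K = (γ−1)mc², so γ = 1 + 2910/938.3 = 4.1014.
Then v/c = √(1 − γ⁻²) = √(1 − 0.0594478) = √0.9405522 = 0.9698.

0.9698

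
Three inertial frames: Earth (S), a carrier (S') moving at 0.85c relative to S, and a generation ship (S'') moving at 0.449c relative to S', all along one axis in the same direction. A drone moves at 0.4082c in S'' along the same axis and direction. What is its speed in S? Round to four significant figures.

0.9744c

Apply u = (u'+v)/(1+u'v) twice. Drone in the carrier frame: (0.4082+0.449)/(1+0.4082·0.449) = 0.8572/1.1832818 = 0.72443c.
That velocity, transformed to the rest frame of Earth: (0.72443+0.85)/(1+0.72443·0.85) = 1.57443/1.6157655 = 0.97442c.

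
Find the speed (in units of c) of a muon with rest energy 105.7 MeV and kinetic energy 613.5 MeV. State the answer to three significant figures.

0.989c

γ = 1 + K/(mc²) = 1 + 613.5/105.7 = 6.8042.
β = √(1 − 1/γ²) = √(1 − 0.0215996) = √0.9784004 = 0.989.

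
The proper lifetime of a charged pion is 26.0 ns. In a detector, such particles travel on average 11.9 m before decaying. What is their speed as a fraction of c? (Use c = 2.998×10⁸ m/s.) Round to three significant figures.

Lab distance = (lab lifetime)·v = γτ·βc, so βγ = d/(cτ) = 11.90/(2.998×10⁸ × 2.600×10^-8) = 1.5267.
With βγ = 1.5267: γ² = 1 + (βγ)² = 3.33081, and β = (βγ)/γ = 1.5267/1.82505 = 0.837.

0.837c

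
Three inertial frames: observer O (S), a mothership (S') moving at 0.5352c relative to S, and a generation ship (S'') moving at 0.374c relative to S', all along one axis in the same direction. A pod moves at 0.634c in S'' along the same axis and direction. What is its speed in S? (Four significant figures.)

0.9401c

Compose velocities in two stages. Stage 1 (into S'): u₁ = (0.634+0.374)/(1+0.634×0.374) = 0.8148.
Stage 2 (into S): u = (0.8148+0.5352)/(1+0.8148×0.5352) = 0.94006, so the speed is 0.9401c.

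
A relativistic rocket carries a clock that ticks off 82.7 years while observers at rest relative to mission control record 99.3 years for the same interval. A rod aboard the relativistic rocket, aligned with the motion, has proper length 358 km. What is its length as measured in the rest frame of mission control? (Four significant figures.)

The time-dilation ratio gives γ = 99.3/82.7 = 1.20073.
The rod contracts by the same γ: 358 km / 1.20073 = 298.2 km.

298.2 km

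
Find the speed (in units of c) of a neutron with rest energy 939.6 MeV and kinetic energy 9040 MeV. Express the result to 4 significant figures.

0.9956c

K = (γ−1)mc², so γ = 1 + 9040/939.6 = 10.621.
Then v/c = √(1 − γ⁻²) = √(1 − 0.0088648) = √0.9911352 = 0.9956.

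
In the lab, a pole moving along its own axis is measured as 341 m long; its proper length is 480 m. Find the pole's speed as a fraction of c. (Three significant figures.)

0.704c

Length contraction gives γ = L₀/L = 480/341 = 1.4076.
β = √(1 − 1/γ²) = √0.49529 = 0.704.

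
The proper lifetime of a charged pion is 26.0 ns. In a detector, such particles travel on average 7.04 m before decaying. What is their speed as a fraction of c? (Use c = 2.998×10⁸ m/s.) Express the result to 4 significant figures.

0.6703c

Lab distance = (lab lifetime)·v = γτ·βc, so βγ = d/(cτ) = 7.040/(2.998×10⁸ × 2.600×10^-8) = 0.90317.
With βγ = 0.90317: γ² = 1 + (βγ)² = 1.815716, and β = (βγ)/γ = 0.90317/1.34749 = 0.6703.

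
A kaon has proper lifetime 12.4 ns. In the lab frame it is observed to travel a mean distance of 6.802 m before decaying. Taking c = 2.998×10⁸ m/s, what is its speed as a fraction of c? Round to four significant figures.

d = βγcτ ⇒ βγ = d/(cτ) = 6.802 m / (3.71752 m) = 1.8297.
β = (βγ)/√(1+(βγ)²) = 1.8297/√4.3478 = 0.8775.

0.8775c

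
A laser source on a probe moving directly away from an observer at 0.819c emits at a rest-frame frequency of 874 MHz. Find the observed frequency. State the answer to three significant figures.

Relativistic Doppler (source moving away): f_obs = f_src · √((1−β)/(1+β)).
With β = 0.819: factor = √(0.181/1.819) = 0.31544.
f_obs = 874 × 0.31544 = 276 MHz.

276 MHz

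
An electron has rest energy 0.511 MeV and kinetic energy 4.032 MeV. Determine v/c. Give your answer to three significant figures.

K = (γ−1)mc², so γ = 1 + 4.032/0.511 = 8.8904.
Then v/c = √(1 − γ⁻²) = √(1 − 0.0126519) = √0.9873481 = 0.994.

0.994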